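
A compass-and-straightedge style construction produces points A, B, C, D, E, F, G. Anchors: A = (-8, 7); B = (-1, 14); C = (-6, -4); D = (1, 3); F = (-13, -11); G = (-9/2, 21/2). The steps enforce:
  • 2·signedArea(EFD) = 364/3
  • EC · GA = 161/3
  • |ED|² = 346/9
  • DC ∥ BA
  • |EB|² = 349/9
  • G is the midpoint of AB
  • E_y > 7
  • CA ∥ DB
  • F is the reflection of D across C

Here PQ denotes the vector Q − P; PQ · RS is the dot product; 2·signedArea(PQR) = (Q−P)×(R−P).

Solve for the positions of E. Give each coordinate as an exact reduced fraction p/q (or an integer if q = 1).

E = (-8/3, 8)

1. E_x = -8/3  [EC · GA = 161/3 ∩ 2·signedArea(EFD) = 364/3]
2. E_y = 8  [EC · GA = 161/3 ∩ 2·signedArea(EFD) = 364/3]
   → E = (-8/3, 8)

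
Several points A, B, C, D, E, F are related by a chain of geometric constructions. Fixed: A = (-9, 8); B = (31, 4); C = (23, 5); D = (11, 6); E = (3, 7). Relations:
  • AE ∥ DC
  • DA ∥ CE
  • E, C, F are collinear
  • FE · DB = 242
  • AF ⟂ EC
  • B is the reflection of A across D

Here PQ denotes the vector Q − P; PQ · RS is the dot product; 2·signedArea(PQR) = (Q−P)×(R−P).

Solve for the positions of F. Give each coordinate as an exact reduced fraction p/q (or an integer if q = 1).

1. F_x = -907/101  [E, C, F are collinear ∩ AF ⟂ EC]
2. F_y = 828/101  [E, C, F are collinear ∩ AF ⟂ EC]
   → F = (-907/101, 828/101)

F = (-907/101, 828/101)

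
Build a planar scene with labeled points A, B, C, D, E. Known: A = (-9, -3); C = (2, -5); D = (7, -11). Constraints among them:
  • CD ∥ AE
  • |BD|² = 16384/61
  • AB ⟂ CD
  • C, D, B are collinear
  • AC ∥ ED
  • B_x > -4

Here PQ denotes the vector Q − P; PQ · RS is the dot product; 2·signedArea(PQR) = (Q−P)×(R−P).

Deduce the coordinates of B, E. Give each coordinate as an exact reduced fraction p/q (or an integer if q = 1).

1. B_x = -213/61  [C, D, B are collinear ∩ AB ⟂ CD]
2. B_y = 97/61  [C, D, B are collinear ∩ AB ⟂ CD]
   → B = (-213/61, 97/61)
3. E_x = -4  [AC ∥ ED ∩ CD ∥ AE]
4. E_y = -9  [AC ∥ ED ∩ CD ∥ AE]
   → E = (-4, -9)

B = (-213/61, 97/61)
E = (-4, -9)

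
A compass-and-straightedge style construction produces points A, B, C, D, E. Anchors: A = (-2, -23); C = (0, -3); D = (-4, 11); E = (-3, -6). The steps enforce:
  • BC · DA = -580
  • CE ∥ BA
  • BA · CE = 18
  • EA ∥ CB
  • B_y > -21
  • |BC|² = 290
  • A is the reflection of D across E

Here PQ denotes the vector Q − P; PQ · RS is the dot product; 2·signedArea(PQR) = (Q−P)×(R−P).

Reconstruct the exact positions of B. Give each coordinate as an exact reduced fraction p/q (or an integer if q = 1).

1. B_x = 1  [CE ∥ BA ∩ EA ∥ CB]
2. B_y = -20  [CE ∥ BA ∩ EA ∥ CB]
   → B = (1, -20)

B = (1, -20)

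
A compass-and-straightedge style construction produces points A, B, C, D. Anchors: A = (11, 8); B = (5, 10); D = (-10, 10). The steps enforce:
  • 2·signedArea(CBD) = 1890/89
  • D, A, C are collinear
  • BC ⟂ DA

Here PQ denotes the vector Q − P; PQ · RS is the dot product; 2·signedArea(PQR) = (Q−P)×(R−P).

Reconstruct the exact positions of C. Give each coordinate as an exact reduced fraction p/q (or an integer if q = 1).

C = (433/89, 764/89)

1. C_x = 433/89  [D, A, C are collinear ∩ BC ⟂ DA]
2. C_y = 764/89  [D, A, C are collinear ∩ BC ⟂ DA]
   → C = (433/89, 764/89)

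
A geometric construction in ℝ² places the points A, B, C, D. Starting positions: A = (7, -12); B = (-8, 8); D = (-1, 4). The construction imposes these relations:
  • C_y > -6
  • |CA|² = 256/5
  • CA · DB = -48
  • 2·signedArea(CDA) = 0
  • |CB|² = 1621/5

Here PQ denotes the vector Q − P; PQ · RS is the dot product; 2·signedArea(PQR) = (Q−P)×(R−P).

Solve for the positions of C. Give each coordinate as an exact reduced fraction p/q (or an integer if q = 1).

1. C_x = 19/5  [2·signedArea(CDA) = 0 ∩ CA · DB = -48]
2. C_y = -28/5  [2·signedArea(CDA) = 0 ∩ CA · DB = -48]
   → C = (19/5, -28/5)

C = (19/5, -28/5)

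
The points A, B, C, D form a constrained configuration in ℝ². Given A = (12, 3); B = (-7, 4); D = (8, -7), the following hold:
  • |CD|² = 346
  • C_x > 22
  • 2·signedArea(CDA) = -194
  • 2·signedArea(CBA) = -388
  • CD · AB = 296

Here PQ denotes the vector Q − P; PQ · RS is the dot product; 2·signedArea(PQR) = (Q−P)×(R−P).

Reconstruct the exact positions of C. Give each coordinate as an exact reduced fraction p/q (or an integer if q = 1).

1. C_x = 23  [2·signedArea(CBA) = -388 ∩ 2·signedArea(CDA) = -194]
2. C_y = -18  [2·signedArea(CBA) = -388 ∩ 2·signedArea(CDA) = -194]
   → C = (23, -18)

C = (23, -18)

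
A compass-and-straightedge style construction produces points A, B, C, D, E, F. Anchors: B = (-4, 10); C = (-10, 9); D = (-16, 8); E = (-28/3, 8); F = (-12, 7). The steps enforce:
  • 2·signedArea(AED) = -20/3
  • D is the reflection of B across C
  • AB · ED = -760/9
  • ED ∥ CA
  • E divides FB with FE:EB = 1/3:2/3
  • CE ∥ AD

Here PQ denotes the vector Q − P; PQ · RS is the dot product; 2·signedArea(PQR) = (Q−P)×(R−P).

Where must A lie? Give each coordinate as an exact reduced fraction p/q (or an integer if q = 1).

A = (-50/3, 9)

1. A_x = -50/3  [CE ∥ AD ∩ ED ∥ CA]
2. A_y = 9  [CE ∥ AD ∩ ED ∥ CA]
   → A = (-50/3, 9)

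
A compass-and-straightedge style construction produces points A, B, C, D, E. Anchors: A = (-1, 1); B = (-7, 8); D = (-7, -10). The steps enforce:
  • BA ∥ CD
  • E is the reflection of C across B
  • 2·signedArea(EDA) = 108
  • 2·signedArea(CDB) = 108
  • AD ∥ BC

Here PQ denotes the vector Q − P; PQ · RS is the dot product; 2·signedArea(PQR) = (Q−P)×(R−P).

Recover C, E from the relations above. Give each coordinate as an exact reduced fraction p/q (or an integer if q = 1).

1. C_x = -13  [BA ∥ CD ∩ AD ∥ BC]
2. C_y = -3  [BA ∥ CD ∩ AD ∥ BC]
   → C = (-13, -3)
3. E_x = -1  [E is the reflection of C across B]
4. E_y = 19  [E is the reflection of C across B]
   → E = (-1, 19)

C = (-13, -3)
E = (-1, 19)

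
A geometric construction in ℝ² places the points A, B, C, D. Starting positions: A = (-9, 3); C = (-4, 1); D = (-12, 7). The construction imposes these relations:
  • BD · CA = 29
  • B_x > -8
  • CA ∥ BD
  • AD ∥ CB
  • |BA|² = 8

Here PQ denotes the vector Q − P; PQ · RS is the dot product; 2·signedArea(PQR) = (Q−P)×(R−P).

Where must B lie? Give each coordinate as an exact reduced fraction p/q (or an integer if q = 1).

B = (-7, 5)

1. B_x = -7  [CA ∥ BD ∩ AD ∥ CB]
2. B_y = 5  [CA ∥ BD ∩ AD ∥ CB]
   → B = (-7, 5)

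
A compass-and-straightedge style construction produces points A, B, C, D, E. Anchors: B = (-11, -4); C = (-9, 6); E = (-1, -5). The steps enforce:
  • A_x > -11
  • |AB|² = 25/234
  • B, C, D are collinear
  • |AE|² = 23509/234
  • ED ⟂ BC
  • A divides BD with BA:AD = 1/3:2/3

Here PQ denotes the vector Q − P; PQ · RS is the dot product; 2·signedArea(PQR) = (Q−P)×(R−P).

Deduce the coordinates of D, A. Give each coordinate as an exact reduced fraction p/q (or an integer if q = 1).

A = (-853/78, -287/78)
D = (-281/26, -79/26)

1. D_x = -281/26  [B, C, D are collinear ∩ ED ⟂ BC]
2. D_y = -79/26  [B, C, D are collinear ∩ ED ⟂ BC]
   → D = (-281/26, -79/26)
3. A_x = -853/78  [A divides BD with BA:AD = 1/3:2/3]
4. A_y = -287/78  [A divides BD with BA:AD = 1/3:2/3]
   → A = (-853/78, -287/78)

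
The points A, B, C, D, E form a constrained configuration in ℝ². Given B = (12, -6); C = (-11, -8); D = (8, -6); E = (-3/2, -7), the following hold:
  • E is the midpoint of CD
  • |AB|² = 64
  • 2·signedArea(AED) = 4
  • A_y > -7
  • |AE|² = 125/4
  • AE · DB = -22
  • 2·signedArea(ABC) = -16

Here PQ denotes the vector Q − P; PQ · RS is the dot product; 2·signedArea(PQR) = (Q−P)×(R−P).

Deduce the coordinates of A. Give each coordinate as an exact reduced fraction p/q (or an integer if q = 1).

1. A_x = 4  [2·signedArea(ABC) = -16 ∩ AE · DB = -22]
2. A_y = -6  [2·signedArea(ABC) = -16 ∩ AE · DB = -22]
   → A = (4, -6)

A = (4, -6)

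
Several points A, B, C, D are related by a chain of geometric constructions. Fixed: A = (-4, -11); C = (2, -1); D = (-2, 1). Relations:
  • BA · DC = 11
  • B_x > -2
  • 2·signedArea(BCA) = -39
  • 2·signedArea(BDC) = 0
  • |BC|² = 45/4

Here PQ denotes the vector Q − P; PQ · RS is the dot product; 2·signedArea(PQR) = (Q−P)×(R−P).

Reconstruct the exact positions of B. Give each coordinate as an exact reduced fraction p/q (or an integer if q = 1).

1. B_x = -1  [2·signedArea(BDC) = 0 ∩ 2·signedArea(BCA) = -39]
2. B_y = 1/2  [2·signedArea(BDC) = 0 ∩ 2·signedArea(BCA) = -39]
   → B = (-1, 1/2)

B = (-1, 1/2)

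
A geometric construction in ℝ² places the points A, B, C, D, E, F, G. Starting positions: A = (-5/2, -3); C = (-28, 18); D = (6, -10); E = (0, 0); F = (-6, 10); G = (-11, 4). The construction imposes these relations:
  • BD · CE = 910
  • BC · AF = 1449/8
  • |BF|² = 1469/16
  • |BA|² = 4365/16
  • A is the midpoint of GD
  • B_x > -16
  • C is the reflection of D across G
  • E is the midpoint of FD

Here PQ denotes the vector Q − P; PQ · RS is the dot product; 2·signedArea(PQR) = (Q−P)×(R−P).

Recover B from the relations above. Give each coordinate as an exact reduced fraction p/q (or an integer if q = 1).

1. B_x = -61/4  [BC · AF = 1449/8 ∩ BD · CE = 910]
2. B_y = 15/2  [BC · AF = 1449/8 ∩ BD · CE = 910]
   → B = (-61/4, 15/2)

B = (-61/4, 15/2)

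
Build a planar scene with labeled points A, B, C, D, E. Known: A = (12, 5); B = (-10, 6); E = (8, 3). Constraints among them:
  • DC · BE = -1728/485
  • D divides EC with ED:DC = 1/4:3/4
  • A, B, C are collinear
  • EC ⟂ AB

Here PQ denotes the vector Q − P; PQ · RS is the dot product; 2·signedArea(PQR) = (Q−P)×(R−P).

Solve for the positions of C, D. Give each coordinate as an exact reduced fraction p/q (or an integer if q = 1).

1. C_x = 3928/485  [A, B, C are collinear ∩ EC ⟂ AB]
2. C_y = 2511/485  [A, B, C are collinear ∩ EC ⟂ AB]
   → C = (3928/485, 2511/485)
3. D_x = 3892/485  [D divides EC with ED:DC = 1/4:3/4]
4. D_y = 1719/485  [D divides EC with ED:DC = 1/4:3/4]
   → D = (3892/485, 1719/485)

C = (3928/485, 2511/485)
D = (3892/485, 1719/485)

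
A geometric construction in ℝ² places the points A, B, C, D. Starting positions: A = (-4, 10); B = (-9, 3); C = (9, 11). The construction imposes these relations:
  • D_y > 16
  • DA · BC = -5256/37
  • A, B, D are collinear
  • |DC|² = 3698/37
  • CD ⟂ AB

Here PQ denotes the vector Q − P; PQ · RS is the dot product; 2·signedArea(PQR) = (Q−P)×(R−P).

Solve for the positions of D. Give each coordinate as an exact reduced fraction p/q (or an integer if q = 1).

1. D_x = 32/37  [A, B, D are collinear ∩ CD ⟂ AB]
2. D_y = 622/37  [A, B, D are collinear ∩ CD ⟂ AB]
   → D = (32/37, 622/37)

D = (32/37, 622/37)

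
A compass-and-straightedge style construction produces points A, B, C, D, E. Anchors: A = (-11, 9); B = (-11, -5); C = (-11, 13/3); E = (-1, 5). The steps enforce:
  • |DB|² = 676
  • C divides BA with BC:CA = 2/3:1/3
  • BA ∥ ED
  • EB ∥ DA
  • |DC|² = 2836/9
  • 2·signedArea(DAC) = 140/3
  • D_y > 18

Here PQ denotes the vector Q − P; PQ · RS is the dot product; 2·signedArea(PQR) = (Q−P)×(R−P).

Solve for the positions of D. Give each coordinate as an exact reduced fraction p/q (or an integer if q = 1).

D = (-1, 19)

1. D_x = -1  [EB ∥ DA ∩ BA ∥ ED]
2. D_y = 19  [EB ∥ DA ∩ BA ∥ ED]
   → D = (-1, 19)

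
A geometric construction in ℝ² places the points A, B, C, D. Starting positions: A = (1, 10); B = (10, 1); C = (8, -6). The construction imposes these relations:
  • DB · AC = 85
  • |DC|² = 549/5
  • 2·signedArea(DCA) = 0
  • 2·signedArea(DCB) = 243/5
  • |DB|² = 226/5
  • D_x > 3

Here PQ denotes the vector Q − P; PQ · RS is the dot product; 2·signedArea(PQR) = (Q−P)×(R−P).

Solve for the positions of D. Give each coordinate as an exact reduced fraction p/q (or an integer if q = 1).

D = (19/5, 18/5)

1. D_x = 19/5  [2·signedArea(DCA) = 0 ∩ 2·signedArea(DCB) = 243/5]
2. D_y = 18/5  [2·signedArea(DCA) = 0 ∩ 2·signedArea(DCB) = 243/5]
   → D = (19/5, 18/5)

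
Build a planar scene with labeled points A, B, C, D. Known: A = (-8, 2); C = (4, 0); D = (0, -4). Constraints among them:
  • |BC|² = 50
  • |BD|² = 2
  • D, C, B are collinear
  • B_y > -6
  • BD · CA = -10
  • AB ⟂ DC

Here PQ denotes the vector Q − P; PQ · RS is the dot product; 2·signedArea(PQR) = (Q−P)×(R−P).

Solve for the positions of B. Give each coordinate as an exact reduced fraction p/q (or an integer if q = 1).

B = (-1, -5)

1. B_x = -1  [D, C, B are collinear ∩ AB ⟂ DC]
2. B_y = -5  [D, C, B are collinear ∩ AB ⟂ DC]
   → B = (-1, -5)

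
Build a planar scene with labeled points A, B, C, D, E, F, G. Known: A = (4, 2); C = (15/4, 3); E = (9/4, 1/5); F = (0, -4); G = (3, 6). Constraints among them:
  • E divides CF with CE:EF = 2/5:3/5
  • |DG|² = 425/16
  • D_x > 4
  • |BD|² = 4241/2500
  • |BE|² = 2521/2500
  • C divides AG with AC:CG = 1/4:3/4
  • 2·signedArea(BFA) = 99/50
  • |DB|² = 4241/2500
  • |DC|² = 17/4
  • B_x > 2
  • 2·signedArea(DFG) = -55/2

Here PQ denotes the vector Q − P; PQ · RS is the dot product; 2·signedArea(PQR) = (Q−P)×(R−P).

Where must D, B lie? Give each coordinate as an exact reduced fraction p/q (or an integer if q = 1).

1. B_x = 59/20  [line -6·x + 4·y + 701/50 = 0 ∩ |BE|² = 2521/2500]
2. B_y = 23/25  [line -6·x + 4·y + 701/50 = 0 ∩ |BE|² = 2521/2500]
   → B = (59/20, 23/25)
3. D_x = 17/4  [line -10·x + 3·y + 79/2 = 0 ∩ |BD|² = 4241/2500]
4. D_y = 1  [line -10·x + 3·y + 79/2 = 0 ∩ |BD|² = 4241/2500]
   → D = (17/4, 1)

B = (59/20, 23/25)
D = (17/4, 1)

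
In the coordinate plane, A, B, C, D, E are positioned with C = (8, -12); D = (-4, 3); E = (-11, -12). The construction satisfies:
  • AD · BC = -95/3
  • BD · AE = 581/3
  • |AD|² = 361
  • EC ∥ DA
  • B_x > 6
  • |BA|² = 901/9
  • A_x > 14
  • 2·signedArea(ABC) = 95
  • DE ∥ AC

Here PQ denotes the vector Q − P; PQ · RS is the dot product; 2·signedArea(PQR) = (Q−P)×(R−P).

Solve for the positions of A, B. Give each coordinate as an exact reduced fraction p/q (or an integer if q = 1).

A = (15, 3)
B = (19/3, -2)

1. A_x = 15  [DE ∥ AC ∩ EC ∥ DA]
2. A_y = 3  [DE ∥ AC ∩ EC ∥ DA]
   → A = (15, 3)
3. B_x = 19/3  [BD · AE = 581/3 ∩ 2·signedArea(ABC) = 95]
4. B_y = -2  [BD · AE = 581/3 ∩ 2·signedArea(ABC) = 95]
   → B = (19/3, -2)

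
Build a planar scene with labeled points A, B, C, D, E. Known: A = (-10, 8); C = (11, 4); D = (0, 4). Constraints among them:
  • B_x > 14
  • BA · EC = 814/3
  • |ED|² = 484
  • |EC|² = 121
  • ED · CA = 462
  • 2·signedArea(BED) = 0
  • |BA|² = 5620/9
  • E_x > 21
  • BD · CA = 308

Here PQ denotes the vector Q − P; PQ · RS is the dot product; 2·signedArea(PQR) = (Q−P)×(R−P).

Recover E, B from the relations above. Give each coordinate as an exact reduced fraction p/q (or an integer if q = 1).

B = (44/3, 4)
E = (22, 4)

1. E_x = 22  [line 21·x + -4·y + -446 = 0 ∩ |ED|² = 484]
2. E_y = 4  [line 21·x + -4·y + -446 = 0 ∩ |ED|² = 484]
   → E = (22, 4)
3. B_x = 44/3  [2·signedArea(BED) = 0 ∩ BA · EC = 814/3]
4. B_y = 4  [2·signedArea(BED) = 0 ∩ BA · EC = 814/3]
   → B = (44/3, 4)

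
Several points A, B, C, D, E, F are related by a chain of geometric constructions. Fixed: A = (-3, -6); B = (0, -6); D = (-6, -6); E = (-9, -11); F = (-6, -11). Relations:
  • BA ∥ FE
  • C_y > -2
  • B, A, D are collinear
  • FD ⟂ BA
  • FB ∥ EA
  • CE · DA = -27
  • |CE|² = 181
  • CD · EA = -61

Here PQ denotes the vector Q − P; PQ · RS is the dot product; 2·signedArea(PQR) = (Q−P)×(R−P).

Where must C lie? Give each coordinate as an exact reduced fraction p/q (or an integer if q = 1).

1. C_x = 0  [CD · EA = -61 ∩ CE · DA = -27]
2. C_y = -1  [CD · EA = -61 ∩ CE · DA = -27]
   → C = (0, -1)

C = (0, -1)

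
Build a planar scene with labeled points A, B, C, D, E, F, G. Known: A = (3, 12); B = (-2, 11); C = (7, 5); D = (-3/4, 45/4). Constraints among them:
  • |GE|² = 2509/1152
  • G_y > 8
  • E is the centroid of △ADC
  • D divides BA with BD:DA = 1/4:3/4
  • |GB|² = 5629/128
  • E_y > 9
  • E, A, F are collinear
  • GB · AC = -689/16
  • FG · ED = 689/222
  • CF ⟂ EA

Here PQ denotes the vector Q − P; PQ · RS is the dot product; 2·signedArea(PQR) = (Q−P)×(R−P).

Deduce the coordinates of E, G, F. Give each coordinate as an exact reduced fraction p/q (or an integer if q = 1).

E = (37/12, 113/12)
F = (239/74, 361/74)
G = (65/16, 133/16)

1. E_x = 37/12  [E is the centroid of △ADC]
2. E_y = 113/12  [E is the centroid of △ADC]
   → E = (37/12, 113/12)
3. G_x = 65/16  [line -4·x + 7·y + -671/16 = 0 ∩ |GB|² = 5629/128]
4. G_y = 133/16  [line -4·x + 7·y + -671/16 = 0 ∩ |GB|² = 5629/128]
   → G = (65/16, 133/16)
5. F_x = 239/74  [E, A, F are collinear ∩ CF ⟂ EA]
6. F_y = 361/74  [E, A, F are collinear ∩ CF ⟂ EA]
   → F = (239/74, 361/74)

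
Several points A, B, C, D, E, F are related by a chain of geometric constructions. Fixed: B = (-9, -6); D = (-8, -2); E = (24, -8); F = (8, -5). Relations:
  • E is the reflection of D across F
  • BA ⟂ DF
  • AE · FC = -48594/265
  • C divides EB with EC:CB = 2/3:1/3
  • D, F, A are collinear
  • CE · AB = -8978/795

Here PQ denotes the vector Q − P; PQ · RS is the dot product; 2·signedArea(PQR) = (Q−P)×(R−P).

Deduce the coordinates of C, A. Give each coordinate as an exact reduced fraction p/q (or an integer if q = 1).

1. C_x = 2  [C divides EB with EC:CB = 2/3:1/3]
2. C_y = -20/3  [C divides EB with EC:CB = 2/3:1/3]
   → C = (2, -20/3)
3. A_x = -2184/265  [D, F, A are collinear ∩ BA ⟂ DF]
4. A_y = -518/265  [D, F, A are collinear ∩ BA ⟂ DF]
   → A = (-2184/265, -518/265)

A = (-2184/265, -518/265)
C = (2, -20/3)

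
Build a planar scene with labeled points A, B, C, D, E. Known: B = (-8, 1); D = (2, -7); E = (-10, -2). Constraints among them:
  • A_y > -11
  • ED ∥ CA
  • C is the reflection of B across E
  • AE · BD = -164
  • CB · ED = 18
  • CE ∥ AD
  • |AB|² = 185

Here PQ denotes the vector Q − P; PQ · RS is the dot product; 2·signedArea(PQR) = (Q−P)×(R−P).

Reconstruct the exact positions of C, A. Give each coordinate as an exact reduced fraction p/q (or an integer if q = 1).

A = (0, -10)
C = (-12, -5)

1. C_x = -12  [C is the reflection of B across E]
2. C_y = -5  [C is the reflection of B across E]
   → C = (-12, -5)
3. A_x = 0  [CE ∥ AD ∩ ED ∥ CA]
4. A_y = -10  [CE ∥ AD ∩ ED ∥ CA]
   → A = (0, -10)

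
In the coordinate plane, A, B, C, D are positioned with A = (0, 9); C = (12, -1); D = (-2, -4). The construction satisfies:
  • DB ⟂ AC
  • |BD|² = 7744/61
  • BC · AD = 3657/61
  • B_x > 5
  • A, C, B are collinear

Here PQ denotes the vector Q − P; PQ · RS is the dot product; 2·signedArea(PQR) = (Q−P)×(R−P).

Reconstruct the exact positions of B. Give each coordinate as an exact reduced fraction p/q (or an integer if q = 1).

1. B_x = 318/61  [A, C, B are collinear ∩ DB ⟂ AC]
2. B_y = 284/61  [A, C, B are collinear ∩ DB ⟂ AC]
   → B = (318/61, 284/61)

B = (318/61, 284/61)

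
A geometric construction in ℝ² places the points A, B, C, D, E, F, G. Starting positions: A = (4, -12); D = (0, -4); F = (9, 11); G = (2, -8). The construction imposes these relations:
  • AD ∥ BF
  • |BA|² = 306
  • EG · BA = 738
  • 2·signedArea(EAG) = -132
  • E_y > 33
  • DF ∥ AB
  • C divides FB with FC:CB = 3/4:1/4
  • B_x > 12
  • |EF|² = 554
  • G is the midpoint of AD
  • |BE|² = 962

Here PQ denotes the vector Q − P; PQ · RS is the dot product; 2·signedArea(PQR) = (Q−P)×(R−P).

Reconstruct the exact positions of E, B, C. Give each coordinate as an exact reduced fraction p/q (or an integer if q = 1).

1. E_x = 14  [line -4·x + -2·y + 124 = 0 ∩ |EF|² = 554]
2. E_y = 34  [line -4·x + -2·y + 124 = 0 ∩ |EF|² = 554]
   → E = (14, 34)
3. B_x = 13  [EG · BA = 738 ∩ AD ∥ BF]
4. B_y = 3  [EG · BA = 738 ∩ AD ∥ BF]
   → B = (13, 3)
5. C_x = 12  [C divides FB with FC:CB = 3/4:1/4]
6. C_y = 5  [C divides FB with FC:CB = 3/4:1/4]
   → C = (12, 5)

B = (13, 3)
C = (12, 5)
E = (14, 34)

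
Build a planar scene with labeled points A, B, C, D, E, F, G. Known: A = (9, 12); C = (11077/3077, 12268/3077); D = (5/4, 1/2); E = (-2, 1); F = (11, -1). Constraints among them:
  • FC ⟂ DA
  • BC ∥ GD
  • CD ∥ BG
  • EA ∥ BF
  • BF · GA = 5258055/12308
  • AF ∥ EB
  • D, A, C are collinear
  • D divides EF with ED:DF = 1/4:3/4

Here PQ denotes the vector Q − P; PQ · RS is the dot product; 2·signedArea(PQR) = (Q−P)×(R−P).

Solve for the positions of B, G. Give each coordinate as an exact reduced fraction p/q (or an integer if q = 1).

B = (0, -12)
G = (-28923/12308, -95307/6154)

1. B_x = 0  [EA ∥ BF ∩ AF ∥ EB]
2. B_y = -12  [EA ∥ BF ∩ AF ∥ EB]
   → B = (0, -12)
3. G_x = -28923/12308  [BC ∥ GD ∩ CD ∥ BG]
4. G_y = -95307/6154  [BC ∥ GD ∩ CD ∥ BG]
   → G = (-28923/12308, -95307/6154)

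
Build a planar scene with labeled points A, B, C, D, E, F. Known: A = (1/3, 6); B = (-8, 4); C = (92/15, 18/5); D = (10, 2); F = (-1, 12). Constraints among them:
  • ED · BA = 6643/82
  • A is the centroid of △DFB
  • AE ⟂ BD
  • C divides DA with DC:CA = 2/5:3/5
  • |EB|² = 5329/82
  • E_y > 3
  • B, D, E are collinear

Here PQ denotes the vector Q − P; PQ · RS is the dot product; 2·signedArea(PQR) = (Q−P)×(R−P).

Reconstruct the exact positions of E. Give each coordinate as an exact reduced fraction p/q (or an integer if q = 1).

1. E_x = 1/82  [B, D, E are collinear ∩ AE ⟂ BD]
2. E_y = 255/82  [B, D, E are collinear ∩ AE ⟂ BD]
   → E = (1/82, 255/82)

E = (1/82, 255/82)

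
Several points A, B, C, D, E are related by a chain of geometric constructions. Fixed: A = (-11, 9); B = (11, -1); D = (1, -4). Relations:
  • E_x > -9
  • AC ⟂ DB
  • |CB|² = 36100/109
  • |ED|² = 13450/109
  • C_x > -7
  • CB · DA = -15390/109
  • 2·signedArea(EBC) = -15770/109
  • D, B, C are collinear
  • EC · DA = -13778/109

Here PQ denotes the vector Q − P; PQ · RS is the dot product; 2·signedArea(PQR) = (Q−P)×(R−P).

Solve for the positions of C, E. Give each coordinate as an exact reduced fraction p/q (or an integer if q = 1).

1. C_x = -701/109  [D, B, C are collinear ∩ AC ⟂ DB]
2. C_y = -679/109  [D, B, C are collinear ∩ AC ⟂ DB]
   → C = (-701/109, -679/109)
3. E_x = -950/109  [EC · DA = -13778/109 ∩ 2·signedArea(EBC) = -15770/109]
4. E_y = 151/109  [EC · DA = -13778/109 ∩ 2·signedArea(EBC) = -15770/109]
   → E = (-950/109, 151/109)

C = (-701/109, -679/109)
E = (-950/109, 151/109)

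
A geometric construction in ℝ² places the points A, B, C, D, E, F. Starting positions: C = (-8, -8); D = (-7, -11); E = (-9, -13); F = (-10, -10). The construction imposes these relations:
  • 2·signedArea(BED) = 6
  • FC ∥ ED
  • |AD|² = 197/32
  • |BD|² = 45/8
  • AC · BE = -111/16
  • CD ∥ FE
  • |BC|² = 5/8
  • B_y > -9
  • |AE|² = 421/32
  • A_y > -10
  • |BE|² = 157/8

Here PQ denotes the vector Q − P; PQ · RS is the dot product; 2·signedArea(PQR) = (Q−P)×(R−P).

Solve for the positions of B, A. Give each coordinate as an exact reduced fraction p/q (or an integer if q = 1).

A = (-71/8, -75/8)
B = (-31/4, -35/4)

1. B_x = -31/4  [line -2·x + 2·y + 2 = 0 ∩ |BE|² = 157/8]
2. B_y = -35/4  [line -2·x + 2·y + 2 = 0 ∩ |BE|² = 157/8]
   → B = (-31/4, -35/4)
3. A_x = -71/8  [line 5/4·x + 17/4·y + 815/16 = 0 ∩ |AD|² = 197/32]
4. A_y = -75/8  [line 5/4·x + 17/4·y + 815/16 = 0 ∩ |AD|² = 197/32]
   → A = (-71/8, -75/8)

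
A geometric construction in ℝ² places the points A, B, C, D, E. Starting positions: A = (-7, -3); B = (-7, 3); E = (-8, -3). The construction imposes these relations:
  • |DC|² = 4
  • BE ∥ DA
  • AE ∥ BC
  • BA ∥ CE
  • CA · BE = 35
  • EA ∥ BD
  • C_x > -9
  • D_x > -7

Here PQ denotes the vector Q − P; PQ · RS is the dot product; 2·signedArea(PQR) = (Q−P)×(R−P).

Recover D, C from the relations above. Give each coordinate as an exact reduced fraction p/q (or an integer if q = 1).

1. D_x = -6  [BE ∥ DA ∩ EA ∥ BD]
2. D_y = 3  [BE ∥ DA ∩ EA ∥ BD]
   → D = (-6, 3)
3. C_x = -8  [BA ∥ CE ∩ AE ∥ BC]
4. C_y = 3  [BA ∥ CE ∩ AE ∥ BC]
   → C = (-8, 3)

C = (-8, 3)
D = (-6, 3)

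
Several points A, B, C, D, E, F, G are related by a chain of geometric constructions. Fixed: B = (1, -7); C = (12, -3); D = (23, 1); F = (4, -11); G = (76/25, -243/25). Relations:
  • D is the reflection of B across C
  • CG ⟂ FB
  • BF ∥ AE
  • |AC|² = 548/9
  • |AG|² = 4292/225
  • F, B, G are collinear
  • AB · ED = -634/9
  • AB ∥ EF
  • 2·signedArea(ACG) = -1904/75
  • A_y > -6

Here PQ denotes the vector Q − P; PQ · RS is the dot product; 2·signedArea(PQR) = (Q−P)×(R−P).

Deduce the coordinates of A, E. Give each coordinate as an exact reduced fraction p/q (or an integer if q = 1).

A = (14/3, -17/3)
E = (23/3, -29/3)

1. A_x = 14/3  [line 168/25·x + -224/25·y + -1232/15 = 0 ∩ |AG|² = 4292/225]
2. A_y = -17/3  [line 168/25·x + -224/25·y + -1232/15 = 0 ∩ |AG|² = 4292/225]
   → A = (14/3, -17/3)
3. E_x = 23/3  [AB ∥ EF ∩ BF ∥ AE]
4. E_y = -29/3  [AB ∥ EF ∩ BF ∥ AE]
   → E = (23/3, -29/3)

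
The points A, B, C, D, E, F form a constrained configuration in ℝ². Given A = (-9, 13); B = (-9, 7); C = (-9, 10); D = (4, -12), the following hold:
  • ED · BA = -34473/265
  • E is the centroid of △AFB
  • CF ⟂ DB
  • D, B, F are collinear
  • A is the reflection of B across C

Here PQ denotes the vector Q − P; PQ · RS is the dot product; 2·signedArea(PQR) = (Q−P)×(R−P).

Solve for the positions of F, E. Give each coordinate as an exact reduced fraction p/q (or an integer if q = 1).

1. F_x = -5511/530  [D, B, F are collinear ∩ CF ⟂ DB]
2. F_y = 4793/530  [D, B, F are collinear ∩ CF ⟂ DB]
   → F = (-5511/530, 4793/530)
3. E_x = -5017/530  [E is the centroid of △AFB]
4. E_y = 5131/530  [E is the centroid of △AFB]
   → E = (-5017/530, 5131/530)

E = (-5017/530, 5131/530)
F = (-5511/530, 4793/530)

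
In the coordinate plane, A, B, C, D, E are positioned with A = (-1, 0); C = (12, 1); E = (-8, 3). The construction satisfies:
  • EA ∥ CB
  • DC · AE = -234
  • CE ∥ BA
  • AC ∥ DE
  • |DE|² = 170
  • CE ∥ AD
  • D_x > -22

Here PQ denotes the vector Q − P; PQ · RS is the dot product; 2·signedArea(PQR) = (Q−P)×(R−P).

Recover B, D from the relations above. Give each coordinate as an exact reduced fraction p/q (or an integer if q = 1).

B = (19, -2)
D = (-21, 2)

1. B_x = 19  [CE ∥ BA ∩ EA ∥ CB]
2. B_y = -2  [CE ∥ BA ∩ EA ∥ CB]
   → B = (19, -2)
3. D_x = -21  [AC ∥ DE ∩ CE ∥ AD]
4. D_y = 2  [AC ∥ DE ∩ CE ∥ AD]
   → D = (-21, 2)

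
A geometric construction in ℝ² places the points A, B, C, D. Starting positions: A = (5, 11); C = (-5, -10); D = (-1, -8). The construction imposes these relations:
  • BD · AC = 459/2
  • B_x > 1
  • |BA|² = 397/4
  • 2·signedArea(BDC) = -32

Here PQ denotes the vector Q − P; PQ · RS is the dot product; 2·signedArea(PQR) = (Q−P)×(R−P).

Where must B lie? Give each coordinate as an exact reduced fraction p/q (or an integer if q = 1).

1. B_x = 2  [2·signedArea(BDC) = -32 ∩ BD · AC = 459/2]
2. B_y = 3/2  [2·signedArea(BDC) = -32 ∩ BD · AC = 459/2]
   → B = (2, 3/2)

B = (2, 3/2)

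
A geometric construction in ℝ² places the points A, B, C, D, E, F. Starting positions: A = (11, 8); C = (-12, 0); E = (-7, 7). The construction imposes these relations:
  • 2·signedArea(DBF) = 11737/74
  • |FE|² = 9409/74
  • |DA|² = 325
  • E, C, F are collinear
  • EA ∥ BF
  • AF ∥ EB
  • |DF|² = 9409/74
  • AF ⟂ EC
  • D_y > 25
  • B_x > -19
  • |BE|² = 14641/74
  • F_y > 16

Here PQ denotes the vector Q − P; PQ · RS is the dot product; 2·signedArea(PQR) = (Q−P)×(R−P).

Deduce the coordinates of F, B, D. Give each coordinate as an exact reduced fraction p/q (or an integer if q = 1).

1. F_x = -33/74  [E, C, F are collinear ∩ AF ⟂ EC]
2. F_y = 1197/74  [E, C, F are collinear ∩ AF ⟂ EC]
   → F = (-33/74, 1197/74)
3. B_x = -1365/74  [EA ∥ BF ∩ AF ∥ EB]
4. B_y = 1123/74  [EA ∥ BF ∩ AF ∥ EB]
   → B = (-1365/74, 1123/74)
5. D_x = 226/37  [line -1·x + 18·y + -16658/37 = 0 ∩ |DF|² = 9409/74]
6. D_y = 938/37  [line -1·x + 18·y + -16658/37 = 0 ∩ |DF|² = 9409/74]
   → D = (226/37, 938/37)

B = (-1365/74, 1123/74)
D = (226/37, 938/37)
F = (-33/74, 1197/74)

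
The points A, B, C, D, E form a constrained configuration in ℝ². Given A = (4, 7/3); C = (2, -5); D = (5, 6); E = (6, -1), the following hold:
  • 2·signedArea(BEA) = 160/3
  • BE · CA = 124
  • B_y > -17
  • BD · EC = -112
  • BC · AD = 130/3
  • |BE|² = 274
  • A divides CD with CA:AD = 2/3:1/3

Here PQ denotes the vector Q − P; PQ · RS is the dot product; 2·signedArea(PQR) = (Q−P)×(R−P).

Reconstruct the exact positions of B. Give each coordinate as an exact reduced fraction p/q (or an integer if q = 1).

1. B_x = -1  [BD · EC = -112 ∩ BE · CA = 124]
2. B_y = -16  [BD · EC = -112 ∩ BE · CA = 124]
   → B = (-1, -16)

B = (-1, -16)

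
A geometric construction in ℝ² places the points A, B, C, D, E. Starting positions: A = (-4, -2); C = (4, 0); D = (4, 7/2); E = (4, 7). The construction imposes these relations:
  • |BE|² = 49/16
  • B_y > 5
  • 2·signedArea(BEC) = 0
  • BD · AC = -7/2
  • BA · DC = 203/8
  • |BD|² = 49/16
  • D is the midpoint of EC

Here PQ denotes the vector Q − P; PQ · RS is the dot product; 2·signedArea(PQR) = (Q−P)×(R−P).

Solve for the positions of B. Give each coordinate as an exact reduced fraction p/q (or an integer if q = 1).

1. B_x = 4  [2·signedArea(BEC) = 0 ∩ BD · AC = -7/2]
2. B_y = 21/4  [2·signedArea(BEC) = 0 ∩ BD · AC = -7/2]
   → B = (4, 21/4)

B = (4, 21/4)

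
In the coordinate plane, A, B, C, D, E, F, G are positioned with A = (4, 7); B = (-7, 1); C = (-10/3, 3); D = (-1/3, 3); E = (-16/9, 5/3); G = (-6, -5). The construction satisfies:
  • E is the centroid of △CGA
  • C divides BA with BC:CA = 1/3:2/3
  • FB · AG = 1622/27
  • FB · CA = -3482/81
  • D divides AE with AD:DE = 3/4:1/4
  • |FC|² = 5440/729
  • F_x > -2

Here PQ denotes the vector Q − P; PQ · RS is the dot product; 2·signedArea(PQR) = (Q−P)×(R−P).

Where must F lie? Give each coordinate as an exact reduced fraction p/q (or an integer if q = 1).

1. F_x = -34/27  [FB · CA = -3482/81 ∩ FB · AG = 1622/27]
2. F_y = 11/9  [FB · CA = -3482/81 ∩ FB · AG = 1622/27]
   → F = (-34/27, 11/9)

F = (-34/27, 11/9)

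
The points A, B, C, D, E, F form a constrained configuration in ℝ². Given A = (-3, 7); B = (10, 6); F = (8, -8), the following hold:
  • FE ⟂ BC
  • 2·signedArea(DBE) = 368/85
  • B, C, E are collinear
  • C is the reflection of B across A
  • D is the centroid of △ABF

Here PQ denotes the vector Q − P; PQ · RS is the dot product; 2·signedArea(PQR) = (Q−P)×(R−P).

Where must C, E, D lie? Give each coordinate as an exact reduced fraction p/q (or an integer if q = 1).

1. C_x = -16  [C is the reflection of B across A]
2. C_y = 8  [C is the reflection of B across A]
   → C = (-16, 8)
3. E_x = 772/85  [B, C, E are collinear ∩ FE ⟂ BC]
4. E_y = 516/85  [B, C, E are collinear ∩ FE ⟂ BC]
   → E = (772/85, 516/85)
5. D_x = 5  [D is the centroid of △ABF]
6. D_y = 5/3  [D is the centroid of △ABF]
   → D = (5, 5/3)

C = (-16, 8)
D = (5, 5/3)
E = (772/85, 516/85)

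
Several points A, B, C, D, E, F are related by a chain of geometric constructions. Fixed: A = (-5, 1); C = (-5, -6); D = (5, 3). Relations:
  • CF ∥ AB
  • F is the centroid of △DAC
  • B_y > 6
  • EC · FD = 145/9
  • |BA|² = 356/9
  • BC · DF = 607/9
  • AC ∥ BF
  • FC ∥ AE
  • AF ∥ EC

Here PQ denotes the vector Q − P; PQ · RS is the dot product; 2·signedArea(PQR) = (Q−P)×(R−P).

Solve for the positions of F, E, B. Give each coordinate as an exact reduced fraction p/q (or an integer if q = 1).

B = (-5/3, 19/3)
E = (-25/3, -13/3)
F = (-5/3, -2/3)

1. F_x = -5/3  [F is the centroid of △DAC]
2. F_y = -2/3  [F is the centroid of △DAC]
   → F = (-5/3, -2/3)
3. E_x = -25/3  [AF ∥ EC ∩ FC ∥ AE]
4. E_y = -13/3  [AF ∥ EC ∩ FC ∥ AE]
   → E = (-25/3, -13/3)
5. B_x = -5/3  [AC ∥ BF ∩ CF ∥ AB]
6. B_y = 19/3  [AC ∥ BF ∩ CF ∥ AB]
   → B = (-5/3, 19/3)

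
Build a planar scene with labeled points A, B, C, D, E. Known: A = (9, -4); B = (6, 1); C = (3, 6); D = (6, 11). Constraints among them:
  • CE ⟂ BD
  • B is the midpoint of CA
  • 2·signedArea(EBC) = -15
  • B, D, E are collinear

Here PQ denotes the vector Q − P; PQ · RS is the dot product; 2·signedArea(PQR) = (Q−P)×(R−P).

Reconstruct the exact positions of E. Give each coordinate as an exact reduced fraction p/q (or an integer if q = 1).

E = (6, 6)

1. E_x = 6  [B, D, E are collinear ∩ CE ⟂ BD]
2. E_y = 6  [B, D, E are collinear ∩ CE ⟂ BD]
   → E = (6, 6)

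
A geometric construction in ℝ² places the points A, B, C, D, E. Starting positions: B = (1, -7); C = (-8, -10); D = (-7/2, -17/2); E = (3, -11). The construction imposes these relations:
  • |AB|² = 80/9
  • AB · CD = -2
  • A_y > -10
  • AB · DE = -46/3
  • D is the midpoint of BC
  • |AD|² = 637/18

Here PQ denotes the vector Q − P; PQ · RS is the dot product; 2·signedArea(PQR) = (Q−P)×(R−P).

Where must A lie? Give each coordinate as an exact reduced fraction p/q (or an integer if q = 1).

1. A_x = 7/3  [AB · CD = -2 ∩ AB · DE = -46/3]
2. A_y = -29/3  [AB · CD = -2 ∩ AB · DE = -46/3]
   → A = (7/3, -29/3)

A = (7/3, -29/3)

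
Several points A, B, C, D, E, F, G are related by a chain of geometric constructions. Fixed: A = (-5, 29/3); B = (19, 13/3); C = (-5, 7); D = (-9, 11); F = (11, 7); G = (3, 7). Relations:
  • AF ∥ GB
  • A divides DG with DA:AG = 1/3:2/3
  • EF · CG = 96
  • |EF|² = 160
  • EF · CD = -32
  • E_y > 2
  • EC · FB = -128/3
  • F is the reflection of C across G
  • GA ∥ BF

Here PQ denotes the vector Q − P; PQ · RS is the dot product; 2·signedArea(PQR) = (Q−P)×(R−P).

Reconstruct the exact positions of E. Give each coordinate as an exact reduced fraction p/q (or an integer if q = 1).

E = (-1, 3)

1. E_x = -1  [EF · CD = -32 ∩ EF · CG = 96]
2. E_y = 3  [EF · CD = -32 ∩ EF · CG = 96]
   → E = (-1, 3)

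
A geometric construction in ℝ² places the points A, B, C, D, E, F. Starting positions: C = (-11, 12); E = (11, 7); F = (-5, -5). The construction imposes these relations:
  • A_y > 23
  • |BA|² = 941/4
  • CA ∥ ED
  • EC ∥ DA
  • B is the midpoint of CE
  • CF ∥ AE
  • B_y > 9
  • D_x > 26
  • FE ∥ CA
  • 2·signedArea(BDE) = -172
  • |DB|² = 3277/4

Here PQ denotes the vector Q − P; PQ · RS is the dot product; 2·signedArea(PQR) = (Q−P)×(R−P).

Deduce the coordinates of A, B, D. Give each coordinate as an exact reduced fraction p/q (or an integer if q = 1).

A = (5, 24)
B = (0, 19/2)
D = (27, 19)

1. A_x = 5  [CF ∥ AE ∩ FE ∥ CA]
2. A_y = 24  [CF ∥ AE ∩ FE ∥ CA]
   → A = (5, 24)
3. B_x = 0  [B is the midpoint of CE]
4. B_y = 19/2  [B is the midpoint of CE]
   → B = (0, 19/2)
5. D_x = 27  [EC ∥ DA ∩ CA ∥ ED]
6. D_y = 19  [EC ∥ DA ∩ CA ∥ ED]
   → D = (27, 19)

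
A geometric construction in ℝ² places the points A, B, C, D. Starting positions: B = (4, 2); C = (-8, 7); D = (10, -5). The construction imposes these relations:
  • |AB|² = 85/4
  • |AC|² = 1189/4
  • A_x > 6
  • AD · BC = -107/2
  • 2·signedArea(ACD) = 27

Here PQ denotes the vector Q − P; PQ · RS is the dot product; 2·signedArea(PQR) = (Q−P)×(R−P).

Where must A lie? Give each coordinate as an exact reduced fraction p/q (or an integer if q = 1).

A = (7, -3/2)

1. A_x = 7  [AD · BC = -107/2 ∩ 2·signedArea(ACD) = 27]
2. A_y = -3/2  [AD · BC = -107/2 ∩ 2·signedArea(ACD) = 27]
   → A = (7, -3/2)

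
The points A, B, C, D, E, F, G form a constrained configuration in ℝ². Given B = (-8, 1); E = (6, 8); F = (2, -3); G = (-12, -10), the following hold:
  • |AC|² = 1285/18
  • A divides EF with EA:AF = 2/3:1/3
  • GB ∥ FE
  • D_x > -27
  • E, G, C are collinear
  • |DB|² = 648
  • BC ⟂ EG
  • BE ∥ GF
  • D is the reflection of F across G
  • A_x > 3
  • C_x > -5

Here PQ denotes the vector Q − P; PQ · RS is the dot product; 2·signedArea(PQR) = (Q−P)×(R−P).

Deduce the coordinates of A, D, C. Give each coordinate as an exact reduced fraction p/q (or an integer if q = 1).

A = (10/3, 2/3)
C = (-9/2, -5/2)
D = (-26, -17)

1. A_x = 10/3  [A divides EF with EA:AF = 2/3:1/3]
2. A_y = 2/3  [A divides EF with EA:AF = 2/3:1/3]
   → A = (10/3, 2/3)
3. D_x = -26  [D is the reflection of F across G]
4. D_y = -17  [D is the reflection of F across G]
   → D = (-26, -17)
5. C_x = -9/2  [E, G, C are collinear ∩ BC ⟂ EG]
6. C_y = -5/2  [E, G, C are collinear ∩ BC ⟂ EG]
   → C = (-9/2, -5/2)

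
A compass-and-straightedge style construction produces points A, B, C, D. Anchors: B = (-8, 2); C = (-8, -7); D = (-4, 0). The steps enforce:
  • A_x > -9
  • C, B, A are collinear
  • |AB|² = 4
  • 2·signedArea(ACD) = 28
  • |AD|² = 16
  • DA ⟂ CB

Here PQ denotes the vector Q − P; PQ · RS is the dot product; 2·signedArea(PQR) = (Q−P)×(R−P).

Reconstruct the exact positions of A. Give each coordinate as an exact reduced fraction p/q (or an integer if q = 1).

1. A_x = -8  [C, B, A are collinear ∩ DA ⟂ CB]
2. A_y = 0  [C, B, A are collinear ∩ DA ⟂ CB]
   → A = (-8, 0)

A = (-8, 0)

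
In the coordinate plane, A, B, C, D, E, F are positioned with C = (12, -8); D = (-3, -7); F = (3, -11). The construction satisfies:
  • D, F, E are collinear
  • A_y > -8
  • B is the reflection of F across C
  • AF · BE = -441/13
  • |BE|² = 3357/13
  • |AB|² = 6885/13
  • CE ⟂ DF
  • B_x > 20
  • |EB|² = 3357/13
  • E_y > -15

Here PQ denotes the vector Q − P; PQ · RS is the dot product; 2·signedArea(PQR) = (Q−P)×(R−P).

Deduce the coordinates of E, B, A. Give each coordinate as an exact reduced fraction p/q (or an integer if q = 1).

A = (-24/13, -101/13)
B = (21, -5)
E = (102/13, -185/13)

1. E_x = 102/13  [D, F, E are collinear ∩ CE ⟂ DF]
2. E_y = -185/13  [D, F, E are collinear ∩ CE ⟂ DF]
   → E = (102/13, -185/13)
3. B_x = 21  [B is the reflection of F across C]
4. B_y = -5  [B is the reflection of F across C]
   → B = (21, -5)
5. A_x = -24/13  [line 171/13·x + 120/13·y + 96 = 0 ∩ |AB|² = 6885/13]
6. A_y = -101/13  [line 171/13·x + 120/13·y + 96 = 0 ∩ |AB|² = 6885/13]
   → A = (-24/13, -101/13)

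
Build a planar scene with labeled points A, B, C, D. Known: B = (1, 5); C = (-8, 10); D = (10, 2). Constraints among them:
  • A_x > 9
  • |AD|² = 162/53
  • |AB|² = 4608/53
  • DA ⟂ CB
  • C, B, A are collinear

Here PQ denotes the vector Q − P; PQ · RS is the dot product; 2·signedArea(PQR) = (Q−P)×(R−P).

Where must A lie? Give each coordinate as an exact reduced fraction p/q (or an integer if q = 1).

1. A_x = 485/53  [C, B, A are collinear ∩ DA ⟂ CB]
2. A_y = 25/53  [C, B, A are collinear ∩ DA ⟂ CB]
   → A = (485/53, 25/53)

A = (485/53, 25/53)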